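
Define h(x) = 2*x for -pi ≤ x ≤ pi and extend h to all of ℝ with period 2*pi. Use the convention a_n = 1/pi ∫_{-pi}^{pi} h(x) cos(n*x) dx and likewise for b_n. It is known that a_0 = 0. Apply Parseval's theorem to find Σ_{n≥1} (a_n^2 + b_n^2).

Parseval: a_0^2/2 + Σ_{n≥1} (a_n^2+b_n^2) = 1/pi ∫_{-pi}^{pi} h(x)^2 dx = 8*pi**2/3.
Subtract a_0^2/2 = 0: Σ (a_n^2+b_n^2) = 8*pi**2/3.

8*pi**2/3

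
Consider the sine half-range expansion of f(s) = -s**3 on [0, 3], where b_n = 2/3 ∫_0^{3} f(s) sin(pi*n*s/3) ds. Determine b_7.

b_7 = 2/3 ∫_0^{3} (-s**3) sin(7*pi*s/3) ds.
Integrating by parts three times (tabular method), an antiderivative of (-s**3) sin(7*pi*s/3) is 3*s**3*cos(7*pi*s/3)/(7*pi) - 27*s**2*sin(7*pi*s/3)/(49*pi**2) - 162*s*cos(7*pi*s/3)/(343*pi**3) + 486*sin(7*pi*s/3)/(2401*pi**4); evaluating from 0 to 3: ∫_{0}^{3} (-s**3) sin(7*pi*s/3) ds = (81*(6 - 49*pi**2)/(343*pi**3)) - (0) = 81*(6 - 49*pi**2)/(343*pi**3).
Hence b_7 = (2/3)·(81*(6 - 49*pi**2)/(343*pi**3)) = 54*(6 - 49*pi**2)/(343*pi**3).

54*(6 - 49*pi**2)/(343*pi**3)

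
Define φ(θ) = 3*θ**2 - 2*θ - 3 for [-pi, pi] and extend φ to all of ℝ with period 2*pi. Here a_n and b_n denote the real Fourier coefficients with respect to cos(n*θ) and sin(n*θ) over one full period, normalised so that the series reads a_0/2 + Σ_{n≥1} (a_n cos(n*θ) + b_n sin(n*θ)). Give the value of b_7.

-4/7

b_7 = 1/pi ∫_{-pi}^{pi} φ(θ) sin(7*θ) dθ.
Integrating by parts twice (tabular method), an antiderivative of (3*θ**2 - 2*θ - 3) sin(7*θ) is -3*θ**2*cos(7*θ)/7 + 6*θ*sin(7*θ)/49 + 2*θ*cos(7*θ)/7 - 2*sin(7*θ)/49 + 153*cos(7*θ)/343; evaluating from -pi to pi: ∫_{-pi}^{pi} (3*θ**2 - 2*θ - 3) sin(7*θ) dθ = (-2*pi/7 - 153/343 + 3*pi**2/7) - (-153/343 + 2*pi/7 + 3*pi**2/7) = -4*pi/7.
Hence b_7 = (1/pi)·(-4*pi/7) = -4/7.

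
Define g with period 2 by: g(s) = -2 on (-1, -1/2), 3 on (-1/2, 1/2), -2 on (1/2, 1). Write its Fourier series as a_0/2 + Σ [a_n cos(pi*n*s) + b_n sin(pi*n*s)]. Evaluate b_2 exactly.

0

b_2 = ∫_{-1}^{1} g(s) sin(2*pi*s) ds.
g is even and sin(2*pi*s) is odd, so the integrand is odd over a symmetric interval and the integral vanishes.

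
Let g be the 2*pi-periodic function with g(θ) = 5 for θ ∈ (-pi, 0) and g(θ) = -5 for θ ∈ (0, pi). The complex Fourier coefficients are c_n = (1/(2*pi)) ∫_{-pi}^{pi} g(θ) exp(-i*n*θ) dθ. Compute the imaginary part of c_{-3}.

Since g is real-valued, Im(c_{-3}) = -(1/(2*pi)) ∫_{-pi}^{pi} g(θ) sin(-3*θ) dθ = b_{3}/2.
g is odd and sin(-3*θ) is odd, so the integrand is even: ∫_{-pi}^{pi} g(θ) sin(-3*θ) dθ = 2∫_0^{pi} g(θ) sin(-3*θ) dθ.
Directly, an antiderivative of (-5) sin(-3*θ) is -5*cos(3*θ)/3; evaluating from 0 to pi: ∫_{0}^{pi} (-5) sin(-3*θ) dθ = (5/3) - (-5/3) = 10/3.
So ∫_{-pi}^{pi} g(θ) sin(-3*θ) dθ = 20/3.
Hence Im(c_{-3}) = (-1/(2*pi))·(20/3) = -10/(3*pi).

-10/(3*pi)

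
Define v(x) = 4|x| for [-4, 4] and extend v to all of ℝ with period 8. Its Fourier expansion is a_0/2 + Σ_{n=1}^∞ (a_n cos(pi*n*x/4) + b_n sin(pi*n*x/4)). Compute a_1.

a_1 = 1/4 ∫_{-4}^{4} v(x) cos(pi*x/4) dx.
v is even and cos(pi*x/4) is even, so the integrand is even and a_1 = 1/2 ∫_0^{4} v(x) cos(pi*x/4) dx.
Integrating by parts (boundary term plus one more integral), an antiderivative of (4*x) cos(pi*x/4) is 16*x*sin(pi*x/4)/pi + 64*cos(pi*x/4)/pi**2; evaluating from 0 to 4: ∫_{0}^{4} (4*x) cos(pi*x/4) dx = (-64/pi**2) - (64/pi**2) = -128/pi**2.
Hence a_1 = (1/2)·(-128/pi**2) = -64/pi**2.

-64/pi**2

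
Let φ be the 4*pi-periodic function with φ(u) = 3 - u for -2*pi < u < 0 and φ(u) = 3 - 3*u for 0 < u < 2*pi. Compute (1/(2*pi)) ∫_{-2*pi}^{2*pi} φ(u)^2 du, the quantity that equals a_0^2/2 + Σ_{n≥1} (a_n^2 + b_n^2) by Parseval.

-12*pi + 18 + 40*pi**2/3

(1/(2*pi)) ∫_{-2*pi}^{2*pi} φ(u)^2 du = (1/(2*pi)) · (4*pi*(-18*pi + 27 + 20*pi**2)/3) = -12*pi + 18 + 40*pi**2/3.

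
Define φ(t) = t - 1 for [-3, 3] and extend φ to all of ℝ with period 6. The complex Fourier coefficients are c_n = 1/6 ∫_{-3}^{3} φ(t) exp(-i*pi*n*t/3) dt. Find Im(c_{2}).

3/(2*pi)

Since φ is real-valued, Im(c_{2}) = -1/6 ∫_{-3}^{3} φ(t) sin(2*pi*t/3) dt = -b_{2}/2.
Integrating by parts (boundary term plus one more integral), an antiderivative of (t - 1) sin(2*pi*t/3) is -3*t*cos(2*pi*t/3)/(2*pi) + 9*sin(2*pi*t/3)/(4*pi**2) + 3*cos(2*pi*t/3)/(2*pi); evaluating from -3 to 3: ∫_{-3}^{3} (t - 1) sin(2*pi*t/3) dt = (-3/pi) - (6/pi) = -9/pi.
Hence Im(c_{2}) = (-1/6)·(-9/pi) = 3/(2*pi).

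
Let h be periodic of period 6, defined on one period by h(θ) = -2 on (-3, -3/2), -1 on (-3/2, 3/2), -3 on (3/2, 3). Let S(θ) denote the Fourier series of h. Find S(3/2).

At θ = 3/2 the one-sided limits are h(3/2^-) = -1 and h(3/2^+) = -3.
By Dirichlet's theorem the series converges to their average, [(-1) + (-3)]/2 = -2.

-2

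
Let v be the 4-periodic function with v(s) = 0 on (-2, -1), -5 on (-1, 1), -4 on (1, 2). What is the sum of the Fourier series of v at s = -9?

-5/2

s = -9 differs from s = -1 by -2 full period(s), and the series is 4-periodic.
At s = -1 the one-sided limits are v(-1^-) = 0 and v(-1^+) = -5.
By Dirichlet's theorem the series converges to their average, [(0) + (-5)]/2 = -5/2.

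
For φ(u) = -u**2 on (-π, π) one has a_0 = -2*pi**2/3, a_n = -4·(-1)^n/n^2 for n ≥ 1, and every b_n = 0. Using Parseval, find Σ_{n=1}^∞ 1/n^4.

pi**4/90

Parseval: a_0^2/2 + Σ a_n^2 = (1/π) ∫_{-π}^{π} φ(u)^2 du = 2*pi**4/5.
Subtract a_0^2/2 = 2*pi**4/9: Σ a_n^2 = 8*pi**4/45.
Since a_n^2 = 16/n^4, Σ 1/n^4 = pi**4/90.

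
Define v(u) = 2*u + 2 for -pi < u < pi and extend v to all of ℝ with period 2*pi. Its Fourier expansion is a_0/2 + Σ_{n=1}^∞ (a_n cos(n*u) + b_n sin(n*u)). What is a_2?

a_2 = 1/pi ∫_{-pi}^{pi} v(u) cos(2*u) du.
Integrating by parts (boundary term plus one more integral), an antiderivative of (2*u + 2) cos(2*u) is u*sin(2*u) + sin(2*u) + cos(2*u)/2; evaluating from -pi to pi: ∫_{-pi}^{pi} (2*u + 2) cos(2*u) du = (1/2) - (1/2) = 0.
Hence a_2 = (1/pi)·(0) = 0.

0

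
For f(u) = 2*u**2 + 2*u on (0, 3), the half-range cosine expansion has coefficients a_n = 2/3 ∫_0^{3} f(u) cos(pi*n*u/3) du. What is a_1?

-96/pi**2

a_1 = 2/3 ∫_0^{3} (2*u**2 + 2*u) cos(pi*u/3) du.
Integrating by parts twice (tabular method), an antiderivative of (2*u**2 + 2*u) cos(pi*u/3) is 6*u**2*sin(pi*u/3)/pi + 6*u*sin(pi*u/3)/pi + 36*u*cos(pi*u/3)/pi**2 - 108*sin(pi*u/3)/pi**3 + 18*cos(pi*u/3)/pi**2; evaluating from 0 to 3: ∫_{0}^{3} (2*u**2 + 2*u) cos(pi*u/3) du = (-126/pi**2) - (18/pi**2) = -144/pi**2.
Hence a_1 = (2/3)·(-144/pi**2) = -96/pi**2.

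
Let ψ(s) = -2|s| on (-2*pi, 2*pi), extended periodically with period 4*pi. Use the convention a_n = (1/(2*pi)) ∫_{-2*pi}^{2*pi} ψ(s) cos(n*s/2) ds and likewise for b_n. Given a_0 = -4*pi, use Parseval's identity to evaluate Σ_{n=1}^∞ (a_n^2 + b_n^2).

8*pi**2/3

Parseval: a_0^2/2 + Σ_{n≥1} (a_n^2+b_n^2) = (1/(2*pi)) ∫_{-2*pi}^{2*pi} ψ(s)^2 ds = 32*pi**2/3.
Subtract a_0^2/2 = 8*pi**2: Σ (a_n^2+b_n^2) = 8*pi**2/3.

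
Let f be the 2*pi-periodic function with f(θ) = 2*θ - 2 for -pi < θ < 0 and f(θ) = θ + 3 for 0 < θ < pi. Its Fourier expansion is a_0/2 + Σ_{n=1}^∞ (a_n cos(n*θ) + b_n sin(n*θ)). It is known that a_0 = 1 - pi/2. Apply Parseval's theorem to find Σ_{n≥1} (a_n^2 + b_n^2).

Parseval: a_0^2/2 + Σ_{n≥1} (a_n^2+b_n^2) = 1/pi ∫_{-pi}^{pi} f(θ)^2 dθ = 13 + 5*pi**2/3 + 7*pi.
Subtract a_0^2/2 = (2 - pi)**2/8: Σ (a_n^2+b_n^2) = 25/2 + 37*pi**2/24 + 15*pi/2.

25/2 + 37*pi**2/24 + 15*pi/2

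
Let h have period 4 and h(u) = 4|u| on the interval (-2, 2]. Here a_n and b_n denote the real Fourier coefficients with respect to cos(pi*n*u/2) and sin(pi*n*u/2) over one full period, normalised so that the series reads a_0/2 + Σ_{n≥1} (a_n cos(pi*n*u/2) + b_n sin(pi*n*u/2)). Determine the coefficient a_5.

a_5 = 1/2 ∫_{-2}^{2} h(u) cos(5*pi*u/2) du.
h is even and cos(5*pi*u/2) is even, so the integrand is even and a_5 = ∫_0^{2} h(u) cos(5*pi*u/2) du.
Integrating by parts (boundary term plus one more integral), an antiderivative of (4*u) cos(5*pi*u/2) is 8*u*sin(5*pi*u/2)/(5*pi) + 16*cos(5*pi*u/2)/(25*pi**2); evaluating from 0 to 2: ∫_{0}^{2} (4*u) cos(5*pi*u/2) du = (-16/(25*pi**2)) - (16/(25*pi**2)) = -32/(25*pi**2).
Hence a_5 = -32/(25*pi**2).

-32/(25*pi**2)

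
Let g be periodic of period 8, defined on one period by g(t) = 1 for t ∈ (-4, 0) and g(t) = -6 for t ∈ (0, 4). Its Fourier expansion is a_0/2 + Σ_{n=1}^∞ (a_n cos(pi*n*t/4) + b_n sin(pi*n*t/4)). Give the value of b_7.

-2/pi

b_7 = 1/4 ∫_{-4}^{4} g(t) sin(7*pi*t/4) dt.
Split the integral at the breakpoints.
Directly, an antiderivative of (1) sin(7*pi*t/4) is -4*cos(7*pi*t/4)/(7*pi); evaluating from -4 to 0: ∫_{-4}^{0} (1) sin(7*pi*t/4) dt = (-4/(7*pi)) - (4/(7*pi)) = -8/(7*pi).
Directly, an antiderivative of (-6) sin(7*pi*t/4) is 24*cos(7*pi*t/4)/(7*pi); evaluating from 0 to 4: ∫_{0}^{4} (-6) sin(7*pi*t/4) dt = (-24/(7*pi)) - (24/(7*pi)) = -48/(7*pi).
Summing the pieces and multiplying by (1/4) gives b_7 = -2/pi.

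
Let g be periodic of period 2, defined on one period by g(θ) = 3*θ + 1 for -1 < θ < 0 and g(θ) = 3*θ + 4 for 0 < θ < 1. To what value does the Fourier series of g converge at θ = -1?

θ = -1 differs from θ = 1 by -1 full period(s), and the series is 2-periodic.
At θ = 1 the one-sided limits are g(1^-) = 7 and g(1^+) = -2.
By Dirichlet's theorem the series converges to their average, [(7) + (-2)]/2 = 5/2.

5/2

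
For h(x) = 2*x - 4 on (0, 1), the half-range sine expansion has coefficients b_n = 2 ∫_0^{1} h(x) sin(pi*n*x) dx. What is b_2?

-2/pi

b_2 = 2 ∫_0^{1} (2*x - 4) sin(2*pi*x) dx.
Integrating by parts (boundary term plus one more integral), an antiderivative of (2*x - 4) sin(2*pi*x) is -x*cos(2*pi*x)/pi + sin(2*pi*x)/(2*pi**2) + 2*cos(2*pi*x)/pi; evaluating from 0 to 1: ∫_{0}^{1} (2*x - 4) sin(2*pi*x) dx = (1/pi) - (2/pi) = -1/pi.
Hence b_2 = 2·(-1/pi) = -2/pi.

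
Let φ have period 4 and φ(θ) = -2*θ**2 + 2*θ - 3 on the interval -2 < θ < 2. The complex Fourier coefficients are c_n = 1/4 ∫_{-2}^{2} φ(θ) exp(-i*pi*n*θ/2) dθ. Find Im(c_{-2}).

Since φ is real-valued, Im(c_{-2}) = -1/4 ∫_{-2}^{2} φ(θ) sin(-pi*θ) dθ = b_{2}/2.
Integrating by parts twice (tabular method), an antiderivative of (-2*θ**2 + 2*θ - 3) sin(-pi*θ) is -2*θ**2*cos(pi*θ)/pi + 4*θ*sin(pi*θ)/pi**2 + 2*θ*cos(pi*θ)/pi - 2*sin(pi*θ)/pi**2 - 3*cos(pi*θ)/pi + 4*cos(pi*θ)/pi**3; evaluating from -2 to 2: ∫_{-2}^{2} (-2*θ**2 + 2*θ - 3) sin(-pi*θ) dθ = (-7/pi + 4/pi**3) - (-15/pi + 4/pi**3) = 8/pi.
Hence Im(c_{-2}) = (-1/4)·(8/pi) = -2/pi.

-2/pi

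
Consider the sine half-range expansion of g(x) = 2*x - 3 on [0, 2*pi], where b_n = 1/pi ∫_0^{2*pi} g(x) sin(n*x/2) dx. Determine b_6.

b_6 = 1/pi ∫_0^{2*pi} (2*x - 3) sin(3*x) dx.
Integrating by parts (boundary term plus one more integral), an antiderivative of (2*x - 3) sin(3*x) is -2*x*cos(3*x)/3 + 2*sin(3*x)/9 + cos(3*x); evaluating from 0 to 2*pi: ∫_{0}^{2*pi} (2*x - 3) sin(3*x) dx = (1 - 4*pi/3) - (1) = -4*pi/3.
Hence b_6 = (1/pi)·(-4*pi/3) = -4/3.

-4/3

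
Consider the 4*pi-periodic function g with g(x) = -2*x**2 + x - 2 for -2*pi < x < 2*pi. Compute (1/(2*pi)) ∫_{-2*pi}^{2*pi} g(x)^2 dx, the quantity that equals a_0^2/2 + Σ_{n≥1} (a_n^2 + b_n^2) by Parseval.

8 + 24*pi**2 + 128*pi**4/5

(1/(2*pi)) ∫_{-2*pi}^{2*pi} g(x)^2 dx = (1/(2*pi)) · (16*pi + 48*pi**3 + 256*pi**5/5) = 8 + 24*pi**2 + 128*pi**4/5.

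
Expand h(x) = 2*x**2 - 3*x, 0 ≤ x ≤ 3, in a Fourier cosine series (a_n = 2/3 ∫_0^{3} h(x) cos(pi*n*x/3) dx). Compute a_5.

-36/(25*pi**2)

a_5 = 2/3 ∫_0^{3} (2*x**2 - 3*x) cos(5*pi*x/3) dx.
Integrating by parts twice (tabular method), an antiderivative of (2*x**2 - 3*x) cos(5*pi*x/3) is 6*x**2*sin(5*pi*x/3)/(5*pi) - 9*x*sin(5*pi*x/3)/(5*pi) + 36*x*cos(5*pi*x/3)/(25*pi**2) - 108*sin(5*pi*x/3)/(125*pi**3) - 27*cos(5*pi*x/3)/(25*pi**2); evaluating from 0 to 3: ∫_{0}^{3} (2*x**2 - 3*x) cos(5*pi*x/3) dx = (-81/(25*pi**2)) - (-27/(25*pi**2)) = -54/(25*pi**2).
Hence a_5 = (2/3)·(-54/(25*pi**2)) = -36/(25*pi**2).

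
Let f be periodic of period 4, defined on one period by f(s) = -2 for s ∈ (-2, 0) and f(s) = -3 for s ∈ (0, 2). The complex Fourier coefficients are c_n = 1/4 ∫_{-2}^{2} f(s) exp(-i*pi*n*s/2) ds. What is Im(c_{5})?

1/(5*pi)

Since f is real-valued, Im(c_{5}) = -1/4 ∫_{-2}^{2} f(s) sin(5*pi*s/2) ds = -b_{5}/2.
Split the integral at the breakpoints.
Directly, an antiderivative of (-2) sin(5*pi*s/2) is 4*cos(5*pi*s/2)/(5*pi); evaluating from -2 to 0: ∫_{-2}^{0} (-2) sin(5*pi*s/2) ds = (4/(5*pi)) - (-4/(5*pi)) = 8/(5*pi).
Directly, an antiderivative of (-3) sin(5*pi*s/2) is 6*cos(5*pi*s/2)/(5*pi); evaluating from 0 to 2: ∫_{0}^{2} (-3) sin(5*pi*s/2) ds = (-6/(5*pi)) - (6/(5*pi)) = -12/(5*pi).
So ∫_{-2}^{2} f(s) sin(5*pi*s/2) ds = -4/(5*pi).
Hence Im(c_{5}) = (-1/4)·(-4/(5*pi)) = 1/(5*pi).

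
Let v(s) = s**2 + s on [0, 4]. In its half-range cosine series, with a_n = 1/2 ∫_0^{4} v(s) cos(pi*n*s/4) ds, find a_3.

-80/(9*pi**2)

a_3 = 1/2 ∫_0^{4} (s**2 + s) cos(3*pi*s/4) ds.
Integrating by parts twice (tabular method), an antiderivative of (s**2 + s) cos(3*pi*s/4) is 4*s**2*sin(3*pi*s/4)/(3*pi) + 4*s*sin(3*pi*s/4)/(3*pi) + 32*s*cos(3*pi*s/4)/(9*pi**2) - 128*sin(3*pi*s/4)/(27*pi**3) + 16*cos(3*pi*s/4)/(9*pi**2); evaluating from 0 to 4: ∫_{0}^{4} (s**2 + s) cos(3*pi*s/4) ds = (-16/pi**2) - (16/(9*pi**2)) = -160/(9*pi**2).
Hence a_3 = (1/2)·(-160/(9*pi**2)) = -80/(9*pi**2).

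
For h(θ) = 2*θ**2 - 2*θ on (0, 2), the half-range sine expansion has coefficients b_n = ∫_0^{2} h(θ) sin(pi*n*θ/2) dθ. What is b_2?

b_2 = ∫_0^{2} (2*θ**2 - 2*θ) sin(pi*θ) dθ.
Integrating by parts twice (tabular method), an antiderivative of (2*θ**2 - 2*θ) sin(pi*θ) is -2*θ**2*cos(pi*θ)/pi + 4*θ*sin(pi*θ)/pi**2 + 2*θ*cos(pi*θ)/pi - 2*sin(pi*θ)/pi**2 + 4*cos(pi*θ)/pi**3; evaluating from 0 to 2: ∫_{0}^{2} (2*θ**2 - 2*θ) sin(pi*θ) dθ = (-4/pi + 4/pi**3) - (4/pi**3) = -4/pi.
Hence b_2 = -4/pi.

-4/pi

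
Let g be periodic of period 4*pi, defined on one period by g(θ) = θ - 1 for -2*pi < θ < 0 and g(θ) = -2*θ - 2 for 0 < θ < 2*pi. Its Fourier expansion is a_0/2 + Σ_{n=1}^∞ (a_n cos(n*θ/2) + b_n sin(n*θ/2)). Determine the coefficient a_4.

a_4 = (1/(2*pi)) ∫_{-2*pi}^{2*pi} g(θ) cos(2*θ) dθ.
Split the integral at the breakpoints.
Integrating by parts (boundary term plus one more integral), an antiderivative of (θ - 1) cos(2*θ) is θ*sin(2*θ)/2 - sin(2*θ)/2 + cos(2*θ)/4; evaluating from -2*pi to 0: ∫_{-2*pi}^{0} (θ - 1) cos(2*θ) dθ = (1/4) - (1/4) = 0.
Integrating by parts (boundary term plus one more integral), an antiderivative of (-2*θ - 2) cos(2*θ) is -θ*sin(2*θ) - sin(2*θ) - cos(2*θ)/2; evaluating from 0 to 2*pi: ∫_{0}^{2*pi} (-2*θ - 2) cos(2*θ) dθ = (-1/2) - (-1/2) = 0.
Summing the pieces and multiplying by (1/(2*pi)) gives a_4 = 0.

0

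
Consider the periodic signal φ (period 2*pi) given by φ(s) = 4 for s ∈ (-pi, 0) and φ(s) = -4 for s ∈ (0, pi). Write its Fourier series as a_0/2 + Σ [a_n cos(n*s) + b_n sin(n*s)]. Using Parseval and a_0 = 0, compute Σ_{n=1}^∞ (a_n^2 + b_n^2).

Parseval: a_0^2/2 + Σ_{n≥1} (a_n^2+b_n^2) = 1/pi ∫_{-pi}^{pi} φ(s)^2 ds = 32.
Subtract a_0^2/2 = 0: Σ (a_n^2+b_n^2) = 32.

32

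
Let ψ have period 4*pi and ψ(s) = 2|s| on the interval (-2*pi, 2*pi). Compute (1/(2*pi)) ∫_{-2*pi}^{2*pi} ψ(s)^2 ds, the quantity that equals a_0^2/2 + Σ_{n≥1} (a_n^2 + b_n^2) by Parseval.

32*pi**2/3

(1/(2*pi)) ∫_{-2*pi}^{2*pi} ψ(s)^2 ds = (1/(2*pi)) · (64*pi**3/3) = 32*pi**2/3.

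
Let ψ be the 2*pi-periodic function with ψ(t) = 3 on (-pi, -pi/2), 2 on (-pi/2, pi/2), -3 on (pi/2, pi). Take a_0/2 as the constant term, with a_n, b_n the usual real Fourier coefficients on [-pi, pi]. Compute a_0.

a_0 = 1/pi ∫_{-pi}^{pi} ψ(t) dt = 1/pi · (2*pi) = 2.

2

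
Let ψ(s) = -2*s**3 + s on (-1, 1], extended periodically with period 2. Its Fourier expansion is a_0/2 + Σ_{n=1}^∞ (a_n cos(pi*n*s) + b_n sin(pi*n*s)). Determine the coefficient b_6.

(-1 + 3*pi**2)/(9*pi**3)

b_6 = ∫_{-1}^{1} ψ(s) sin(6*pi*s) ds.
ψ is odd and sin(6*pi*s) is odd, so the integrand is even and b_6 = 2 ∫_0^{1} ψ(s) sin(6*pi*s) ds.
Integrating by parts three times (tabular method), an antiderivative of (-2*s**3 + s) sin(6*pi*s) is s**3*cos(6*pi*s)/(3*pi) - s**2*sin(6*pi*s)/(6*pi**2) - s*cos(6*pi*s)/(6*pi) - s*cos(6*pi*s)/(18*pi**3) + sin(6*pi*s)/(108*pi**4) + sin(6*pi*s)/(36*pi**2); evaluating from 0 to 1: ∫_{0}^{1} (-2*s**3 + s) sin(6*pi*s) ds = ((-1 + 3*pi**2)/(18*pi**3)) - (0) = (-1 + 3*pi**2)/(18*pi**3).
Hence b_6 = 2·((-1 + 3*pi**2)/(18*pi**3)) = (-1 + 3*pi**2)/(9*pi**3).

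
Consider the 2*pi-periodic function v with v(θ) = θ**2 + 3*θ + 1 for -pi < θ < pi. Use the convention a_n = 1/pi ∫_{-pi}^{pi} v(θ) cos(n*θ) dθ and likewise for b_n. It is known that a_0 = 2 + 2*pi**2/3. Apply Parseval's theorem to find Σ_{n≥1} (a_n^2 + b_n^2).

Parseval: a_0^2/2 + Σ_{n≥1} (a_n^2+b_n^2) = 1/pi ∫_{-pi}^{pi} v(θ)^2 dθ = 2 + 2*pi**4/5 + 22*pi**2/3.
Subtract a_0^2/2 = 2*(3 + pi**2)**2/9: Σ (a_n^2+b_n^2) = pi**2*(8*pi**2/45 + 6).

pi**2*(8*pi**2/45 + 6)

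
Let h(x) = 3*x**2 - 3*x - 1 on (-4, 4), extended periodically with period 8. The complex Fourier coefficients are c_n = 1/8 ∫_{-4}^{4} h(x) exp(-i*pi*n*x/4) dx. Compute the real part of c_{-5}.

-96/(25*pi**2)

Since h is real-valued, Re(c_{-5}) = 1/8 ∫_{-4}^{4} h(x) cos(-5*pi*x/4) dx = a_{5}/2.
Integrating by parts twice (tabular method), an antiderivative of (3*x**2 - 3*x - 1) cos(-5*pi*x/4) is 12*x**2*sin(5*pi*x/4)/(5*pi) - 12*x*sin(5*pi*x/4)/(5*pi) + 96*x*cos(5*pi*x/4)/(25*pi**2) - 4*sin(5*pi*x/4)/(5*pi) - 384*sin(5*pi*x/4)/(125*pi**3) - 48*cos(5*pi*x/4)/(25*pi**2); evaluating from -4 to 4: ∫_{-4}^{4} (3*x**2 - 3*x - 1) cos(-5*pi*x/4) dx = (-336/(25*pi**2)) - (432/(25*pi**2)) = -768/(25*pi**2).
Hence Re(c_{-5}) = (1/8)·(-768/(25*pi**2)) = -96/(25*pi**2).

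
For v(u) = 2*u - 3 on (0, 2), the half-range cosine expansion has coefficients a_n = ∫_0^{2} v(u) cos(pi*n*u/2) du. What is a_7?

-16/(49*pi**2)

a_7 = ∫_0^{2} (2*u - 3) cos(7*pi*u/2) du.
Integrating by parts (boundary term plus one more integral), an antiderivative of (2*u - 3) cos(7*pi*u/2) is 4*u*sin(7*pi*u/2)/(7*pi) - 6*sin(7*pi*u/2)/(7*pi) + 8*cos(7*pi*u/2)/(49*pi**2); evaluating from 0 to 2: ∫_{0}^{2} (2*u - 3) cos(7*pi*u/2) du = (-8/(49*pi**2)) - (8/(49*pi**2)) = -16/(49*pi**2).
Hence a_7 = -16/(49*pi**2).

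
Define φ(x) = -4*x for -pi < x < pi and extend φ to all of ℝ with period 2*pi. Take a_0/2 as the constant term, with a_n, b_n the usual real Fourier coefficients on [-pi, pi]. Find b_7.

-8/7

b_7 = 1/pi ∫_{-pi}^{pi} φ(x) sin(7*x) dx.
φ is odd and sin(7*x) is odd, so the integrand is even and b_7 = 2/pi ∫_0^{pi} φ(x) sin(7*x) dx.
Integrating by parts (boundary term plus one more integral), an antiderivative of (-4*x) sin(7*x) is 4*x*cos(7*x)/7 - 4*sin(7*x)/49; evaluating from 0 to pi: ∫_{0}^{pi} (-4*x) sin(7*x) dx = (-4*pi/7) - (0) = -4*pi/7.
Hence b_7 = (2/pi)·(-4*pi/7) = -8/7.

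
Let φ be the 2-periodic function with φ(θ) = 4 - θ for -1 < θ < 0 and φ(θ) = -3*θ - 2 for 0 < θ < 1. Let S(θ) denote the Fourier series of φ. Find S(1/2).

-7/2

φ is continuous at θ = 1/2 with value -7/2, so the series converges to -7/2 there.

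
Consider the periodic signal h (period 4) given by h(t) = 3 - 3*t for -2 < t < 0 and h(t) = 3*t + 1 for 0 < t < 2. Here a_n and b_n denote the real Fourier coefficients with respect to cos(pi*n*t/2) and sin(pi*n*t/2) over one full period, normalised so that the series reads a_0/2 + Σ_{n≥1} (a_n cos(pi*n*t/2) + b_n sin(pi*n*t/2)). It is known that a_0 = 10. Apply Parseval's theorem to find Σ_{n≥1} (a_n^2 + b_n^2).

8

Parseval: a_0^2/2 + Σ_{n≥1} (a_n^2+b_n^2) = 1/2 ∫_{-2}^{2} h(t)^2 dt = 58.
Subtract a_0^2/2 = 50: Σ (a_n^2+b_n^2) = 8.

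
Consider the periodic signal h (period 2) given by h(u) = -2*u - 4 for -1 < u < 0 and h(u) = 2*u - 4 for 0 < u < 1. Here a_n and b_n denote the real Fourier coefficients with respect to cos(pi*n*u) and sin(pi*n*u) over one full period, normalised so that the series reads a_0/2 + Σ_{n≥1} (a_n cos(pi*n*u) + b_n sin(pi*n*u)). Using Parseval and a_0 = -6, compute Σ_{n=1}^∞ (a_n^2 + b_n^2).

Parseval: a_0^2/2 + Σ_{n≥1} (a_n^2+b_n^2) = ∫_{-1}^{1} h(u)^2 du = 56/3.
Subtract a_0^2/2 = 18: Σ (a_n^2+b_n^2) = 2/3.

2/3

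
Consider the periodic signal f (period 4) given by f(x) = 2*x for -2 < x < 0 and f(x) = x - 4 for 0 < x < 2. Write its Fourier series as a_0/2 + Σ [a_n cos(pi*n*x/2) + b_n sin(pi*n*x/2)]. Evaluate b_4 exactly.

b_4 = 1/2 ∫_{-2}^{2} f(x) sin(2*pi*x) dx.
Split the integral at the breakpoints.
Integrating by parts (boundary term plus one more integral), an antiderivative of (2*x) sin(2*pi*x) is -x*cos(2*pi*x)/pi + sin(2*pi*x)/(2*pi**2); evaluating from -2 to 0: ∫_{-2}^{0} (2*x) sin(2*pi*x) dx = (0) - (2/pi) = -2/pi.
Integrating by parts (boundary term plus one more integral), an antiderivative of (x - 4) sin(2*pi*x) is -x*cos(2*pi*x)/(2*pi) + sin(2*pi*x)/(4*pi**2) + 2*cos(2*pi*x)/pi; evaluating from 0 to 2: ∫_{0}^{2} (x - 4) sin(2*pi*x) dx = (1/pi) - (2/pi) = -1/pi.
Summing the pieces and multiplying by (1/2) gives b_4 = -3/(2*pi).

-3/(2*pi)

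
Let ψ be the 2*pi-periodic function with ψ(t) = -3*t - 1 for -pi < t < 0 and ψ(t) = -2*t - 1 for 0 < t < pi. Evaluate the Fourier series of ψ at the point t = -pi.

-1 + pi/2

At t = -pi the one-sided limits are ψ(-pi^-) = -2*pi - 1 and ψ(-pi^+) = -1 + 3*pi.
By Dirichlet's theorem the series converges to their average, [(-2*pi - 1) + (-1 + 3*pi)]/2 = -1 + pi/2.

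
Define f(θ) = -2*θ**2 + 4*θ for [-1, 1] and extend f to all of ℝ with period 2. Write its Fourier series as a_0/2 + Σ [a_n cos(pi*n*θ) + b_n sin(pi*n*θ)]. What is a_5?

a_5 = ∫_{-1}^{1} f(θ) cos(5*pi*θ) dθ.
Integrating by parts twice (tabular method), an antiderivative of (-2*θ**2 + 4*θ) cos(5*pi*θ) is -2*θ**2*sin(5*pi*θ)/(5*pi) + 4*θ*sin(5*pi*θ)/(5*pi) - 4*θ*cos(5*pi*θ)/(25*pi**2) + 4*sin(5*pi*θ)/(125*pi**3) + 4*cos(5*pi*θ)/(25*pi**2); evaluating from -1 to 1: ∫_{-1}^{1} (-2*θ**2 + 4*θ) cos(5*pi*θ) dθ = (0) - (-8/(25*pi**2)) = 8/(25*pi**2).
Hence a_5 = 8/(25*pi**2).

8/(25*pi**2)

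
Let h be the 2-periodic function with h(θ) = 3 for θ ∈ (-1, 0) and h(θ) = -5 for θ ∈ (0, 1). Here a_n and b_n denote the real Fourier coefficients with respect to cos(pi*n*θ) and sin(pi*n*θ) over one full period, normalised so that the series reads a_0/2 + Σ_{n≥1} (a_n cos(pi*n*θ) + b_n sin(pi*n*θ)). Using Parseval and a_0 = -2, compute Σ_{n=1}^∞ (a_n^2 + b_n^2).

Parseval: a_0^2/2 + Σ_{n≥1} (a_n^2+b_n^2) = ∫_{-1}^{1} h(θ)^2 dθ = 34.
Subtract a_0^2/2 = 2: Σ (a_n^2+b_n^2) = 32.

32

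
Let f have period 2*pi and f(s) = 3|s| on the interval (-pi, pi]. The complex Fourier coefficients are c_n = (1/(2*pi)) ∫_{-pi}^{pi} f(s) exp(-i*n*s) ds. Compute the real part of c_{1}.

Since f is real-valued, Re(c_{1}) = (1/(2*pi)) ∫_{-pi}^{pi} f(s) cos(s) ds = a_{1}/2.
f is even and cos(s) is even, so the integrand is even: ∫_{-pi}^{pi} f(s) cos(s) ds = 2∫_0^{pi} f(s) cos(s) ds.
Integrating by parts (boundary term plus one more integral), an antiderivative of (3*s) cos(s) is 3*s*sin(s) + 3*cos(s); evaluating from 0 to pi: ∫_{0}^{pi} (3*s) cos(s) ds = (-3) - (3) = -6.
So ∫_{-pi}^{pi} f(s) cos(s) ds = -12.
Hence Re(c_{1}) = (1/(2*pi))·(-12) = -6/pi.

-6/pi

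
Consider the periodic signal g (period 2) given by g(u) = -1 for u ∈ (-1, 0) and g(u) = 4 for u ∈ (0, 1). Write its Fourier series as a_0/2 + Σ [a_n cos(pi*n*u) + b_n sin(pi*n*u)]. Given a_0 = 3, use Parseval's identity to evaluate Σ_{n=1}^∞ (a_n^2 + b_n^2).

Parseval: a_0^2/2 + Σ_{n≥1} (a_n^2+b_n^2) = ∫_{-1}^{1} g(u)^2 du = 17.
Subtract a_0^2/2 = 9/2: Σ (a_n^2+b_n^2) = 25/2.

25/2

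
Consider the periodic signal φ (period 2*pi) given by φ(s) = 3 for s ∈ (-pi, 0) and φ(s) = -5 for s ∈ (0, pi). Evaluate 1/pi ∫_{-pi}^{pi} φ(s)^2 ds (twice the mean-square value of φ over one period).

1/pi ∫_{-pi}^{pi} φ(s)^2 ds = 1/pi · (34*pi) = 34.

34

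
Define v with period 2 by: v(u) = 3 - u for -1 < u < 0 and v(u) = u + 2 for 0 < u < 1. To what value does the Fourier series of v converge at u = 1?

7/2

At u = 1 the one-sided limits are v(1^-) = 3 and v(1^+) = 4.
By Dirichlet's theorem the series converges to their average, [(3) + (4)]/2 = 7/2.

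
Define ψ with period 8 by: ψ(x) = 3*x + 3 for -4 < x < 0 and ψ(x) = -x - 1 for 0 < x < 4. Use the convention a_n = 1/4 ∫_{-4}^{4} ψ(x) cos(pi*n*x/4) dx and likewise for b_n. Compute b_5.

0

b_5 = 1/4 ∫_{-4}^{4} ψ(x) sin(5*pi*x/4) dx.
Split the integral at the breakpoints.
Integrating by parts (boundary term plus one more integral), an antiderivative of (3*x + 3) sin(5*pi*x/4) is -12*x*cos(5*pi*x/4)/(5*pi) + 48*sin(5*pi*x/4)/(25*pi**2) - 12*cos(5*pi*x/4)/(5*pi); evaluating from -4 to 0: ∫_{-4}^{0} (3*x + 3) sin(5*pi*x/4) dx = (-12/(5*pi)) - (-36/(5*pi)) = 24/(5*pi).
Integrating by parts (boundary term plus one more integral), an antiderivative of (-x - 1) sin(5*pi*x/4) is 4*x*cos(5*pi*x/4)/(5*pi) - 16*sin(5*pi*x/4)/(25*pi**2) + 4*cos(5*pi*x/4)/(5*pi); evaluating from 0 to 4: ∫_{0}^{4} (-x - 1) sin(5*pi*x/4) dx = (-4/pi) - (4/(5*pi)) = -24/(5*pi).
Summing the pieces and multiplying by (1/4) gives b_5 = 0.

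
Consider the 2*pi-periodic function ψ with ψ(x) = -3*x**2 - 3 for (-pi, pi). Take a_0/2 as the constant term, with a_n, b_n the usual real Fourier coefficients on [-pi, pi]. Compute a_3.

a_3 = 1/pi ∫_{-pi}^{pi} ψ(x) cos(3*x) dx.
ψ is even and cos(3*x) is even, so the integrand is even and a_3 = 2/pi ∫_0^{pi} ψ(x) cos(3*x) dx.
Integrating by parts twice (tabular method), an antiderivative of (-3*x**2 - 3) cos(3*x) is -x**2*sin(3*x) - 2*x*cos(3*x)/3 - 7*sin(3*x)/9; evaluating from 0 to pi: ∫_{0}^{pi} (-3*x**2 - 3) cos(3*x) dx = (2*pi/3) - (0) = 2*pi/3.
Hence a_3 = (2/pi)·(2*pi/3) = 4/3.

4/3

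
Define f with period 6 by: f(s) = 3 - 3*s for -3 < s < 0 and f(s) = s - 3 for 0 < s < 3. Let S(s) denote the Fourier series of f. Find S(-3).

At s = -3 the one-sided limits are f(-3^-) = 0 and f(-3^+) = 12.
By Dirichlet's theorem the series converges to their average, [(0) + (12)]/2 = 6.

6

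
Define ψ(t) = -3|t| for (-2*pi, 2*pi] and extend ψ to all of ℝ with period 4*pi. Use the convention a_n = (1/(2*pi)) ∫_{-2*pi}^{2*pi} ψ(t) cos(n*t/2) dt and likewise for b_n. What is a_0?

-6*pi

a_0 = (1/(2*pi)) ∫_{-2*pi}^{2*pi} ψ(t) dt = (1/(2*pi)) · (-12*pi**2) = -6*pi.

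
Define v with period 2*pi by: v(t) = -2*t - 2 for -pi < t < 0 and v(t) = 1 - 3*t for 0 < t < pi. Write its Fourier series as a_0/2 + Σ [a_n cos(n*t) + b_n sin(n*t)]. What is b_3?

-5/3 + 2/pi

b_3 = 1/pi ∫_{-pi}^{pi} v(t) sin(3*t) dt.
Split the integral at the breakpoints.
Integrating by parts (boundary term plus one more integral), an antiderivative of (-2*t - 2) sin(3*t) is 2*t*cos(3*t)/3 - 2*sin(3*t)/9 + 2*cos(3*t)/3; evaluating from -pi to 0: ∫_{-pi}^{0} (-2*t - 2) sin(3*t) dt = (2/3) - (-2/3 + 2*pi/3) = 4/3 - 2*pi/3.
Integrating by parts (boundary term plus one more integral), an antiderivative of (1 - 3*t) sin(3*t) is t*cos(3*t) - sin(3*t)/3 - cos(3*t)/3; evaluating from 0 to pi: ∫_{0}^{pi} (1 - 3*t) sin(3*t) dt = (1/3 - pi) - (-1/3) = 2/3 - pi.
Summing the pieces and multiplying by (1/pi) gives b_3 = -5/3 + 2/pi.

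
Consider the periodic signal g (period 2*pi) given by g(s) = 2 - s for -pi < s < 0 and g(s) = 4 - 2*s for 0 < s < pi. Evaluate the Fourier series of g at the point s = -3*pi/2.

s = -3*pi/2 differs from s = pi/2 by -1 full period(s), and the series is 2*pi-periodic.
g is continuous at s = pi/2 with value 4 - pi, so the series converges to 4 - pi there.

4 - pi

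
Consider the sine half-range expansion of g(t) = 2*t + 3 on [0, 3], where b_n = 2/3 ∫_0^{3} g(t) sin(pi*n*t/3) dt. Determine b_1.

24/pi

b_1 = 2/3 ∫_0^{3} (2*t + 3) sin(pi*t/3) dt.
Integrating by parts (boundary term plus one more integral), an antiderivative of (2*t + 3) sin(pi*t/3) is -6*t*cos(pi*t/3)/pi + 18*sin(pi*t/3)/pi**2 - 9*cos(pi*t/3)/pi; evaluating from 0 to 3: ∫_{0}^{3} (2*t + 3) sin(pi*t/3) dt = (27/pi) - (-9/pi) = 36/pi.
Hence b_1 = (2/3)·(36/pi) = 24/pi.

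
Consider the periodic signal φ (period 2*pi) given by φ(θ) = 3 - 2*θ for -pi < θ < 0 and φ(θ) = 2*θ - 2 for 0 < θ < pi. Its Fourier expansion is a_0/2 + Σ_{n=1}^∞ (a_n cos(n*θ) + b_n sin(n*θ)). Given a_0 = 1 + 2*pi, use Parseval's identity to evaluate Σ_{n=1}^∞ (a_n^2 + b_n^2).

Parseval: a_0^2/2 + Σ_{n≥1} (a_n^2+b_n^2) = 1/pi ∫_{-pi}^{pi} φ(θ)^2 dθ = 2*pi + 13 + 8*pi**2/3.
Subtract a_0^2/2 = (1 + 2*pi)**2/2: Σ (a_n^2+b_n^2) = 2*pi**2/3 + 25/2.

2*pi**2/3 + 25/2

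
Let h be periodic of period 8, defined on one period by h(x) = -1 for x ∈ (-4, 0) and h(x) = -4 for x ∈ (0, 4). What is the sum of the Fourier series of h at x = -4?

At x = -4 the one-sided limits are h(-4^-) = -4 and h(-4^+) = -1.
By Dirichlet's theorem the series converges to their average, [(-4) + (-1)]/2 = -5/2.

-5/2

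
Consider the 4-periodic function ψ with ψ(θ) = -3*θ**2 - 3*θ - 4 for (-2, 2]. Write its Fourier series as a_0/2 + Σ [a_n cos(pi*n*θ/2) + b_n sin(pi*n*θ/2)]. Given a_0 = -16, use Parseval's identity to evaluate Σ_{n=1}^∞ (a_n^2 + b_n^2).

248/5

Parseval: a_0^2/2 + Σ_{n≥1} (a_n^2+b_n^2) = 1/2 ∫_{-2}^{2} ψ(θ)^2 dθ = 888/5.
Subtract a_0^2/2 = 128: Σ (a_n^2+b_n^2) = 248/5.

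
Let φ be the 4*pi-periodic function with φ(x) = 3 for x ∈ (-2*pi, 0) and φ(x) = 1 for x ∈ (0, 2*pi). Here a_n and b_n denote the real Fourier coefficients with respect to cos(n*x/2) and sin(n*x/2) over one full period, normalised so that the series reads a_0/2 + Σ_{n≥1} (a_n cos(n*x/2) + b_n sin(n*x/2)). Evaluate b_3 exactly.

-4/(3*pi)

b_3 = (1/(2*pi)) ∫_{-2*pi}^{2*pi} φ(x) sin(3*x/2) dx.
Split the integral at the breakpoints.
Directly, an antiderivative of (3) sin(3*x/2) is -2*cos(3*x/2); evaluating from -2*pi to 0: ∫_{-2*pi}^{0} (3) sin(3*x/2) dx = (-2) - (2) = -4.
Directly, an antiderivative of (1) sin(3*x/2) is -2*cos(3*x/2)/3; evaluating from 0 to 2*pi: ∫_{0}^{2*pi} (1) sin(3*x/2) dx = (2/3) - (-2/3) = 4/3.
Summing the pieces and multiplying by (1/(2*pi)) gives b_3 = -4/(3*pi).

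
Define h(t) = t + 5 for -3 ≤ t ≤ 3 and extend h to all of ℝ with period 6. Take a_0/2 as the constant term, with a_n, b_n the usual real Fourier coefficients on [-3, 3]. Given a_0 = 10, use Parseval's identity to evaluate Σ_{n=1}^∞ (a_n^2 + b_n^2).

6

Parseval: a_0^2/2 + Σ_{n≥1} (a_n^2+b_n^2) = 1/3 ∫_{-3}^{3} h(t)^2 dt = 56.
Subtract a_0^2/2 = 50: Σ (a_n^2+b_n^2) = 6.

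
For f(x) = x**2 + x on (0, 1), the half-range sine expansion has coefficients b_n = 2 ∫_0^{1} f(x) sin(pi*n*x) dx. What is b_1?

-8/pi**3 + 4/pi

b_1 = 2 ∫_0^{1} (x**2 + x) sin(pi*x) dx.
Integrating by parts twice (tabular method), an antiderivative of (x**2 + x) sin(pi*x) is -x**2*cos(pi*x)/pi + 2*x*sin(pi*x)/pi**2 - x*cos(pi*x)/pi + sin(pi*x)/pi**2 + 2*cos(pi*x)/pi**3; evaluating from 0 to 1: ∫_{0}^{1} (x**2 + x) sin(pi*x) dx = (-2/pi**3 + 2/pi) - (2/pi**3) = -4/pi**3 + 2/pi.
Hence b_1 = 2·(-4/pi**3 + 2/pi) = -8/pi**3 + 4/pi.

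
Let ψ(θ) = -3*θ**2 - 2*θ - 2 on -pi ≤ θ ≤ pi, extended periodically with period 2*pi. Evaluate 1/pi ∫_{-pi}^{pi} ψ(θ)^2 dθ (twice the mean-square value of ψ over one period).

8 + 32*pi**2/3 + 18*pi**4/5

1/pi ∫_{-pi}^{pi} ψ(θ)^2 dθ = 1/pi · (2*pi*(60 + 80*pi**2 + 27*pi**4)/15) = 8 + 32*pi**2/3 + 18*pi**4/5.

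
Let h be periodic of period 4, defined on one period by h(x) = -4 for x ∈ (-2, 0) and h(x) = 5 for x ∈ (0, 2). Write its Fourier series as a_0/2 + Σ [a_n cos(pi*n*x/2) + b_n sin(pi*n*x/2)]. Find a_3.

0

a_3 = 1/2 ∫_{-2}^{2} h(x) cos(3*pi*x/2) dx.
Split the integral at the breakpoints.
Directly, an antiderivative of (-4) cos(3*pi*x/2) is -8*sin(3*pi*x/2)/(3*pi); evaluating from -2 to 0: ∫_{-2}^{0} (-4) cos(3*pi*x/2) dx = (0) - (0) = 0.
Directly, an antiderivative of (5) cos(3*pi*x/2) is 10*sin(3*pi*x/2)/(3*pi); evaluating from 0 to 2: ∫_{0}^{2} (5) cos(3*pi*x/2) dx = (0) - (0) = 0.
Summing the pieces and multiplying by (1/2) gives a_3 = 0.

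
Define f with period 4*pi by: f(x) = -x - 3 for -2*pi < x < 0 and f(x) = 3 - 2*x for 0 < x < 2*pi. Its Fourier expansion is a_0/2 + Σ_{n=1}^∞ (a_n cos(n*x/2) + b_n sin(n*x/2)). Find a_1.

a_1 = (1/(2*pi)) ∫_{-2*pi}^{2*pi} f(x) cos(x/2) dx.
Split the integral at the breakpoints.
Integrating by parts (boundary term plus one more integral), an antiderivative of (-x - 3) cos(x/2) is -2*x*sin(x/2) - 6*sin(x/2) - 4*cos(x/2); evaluating from -2*pi to 0: ∫_{-2*pi}^{0} (-x - 3) cos(x/2) dx = (-4) - (4) = -8.
Integrating by parts (boundary term plus one more integral), an antiderivative of (3 - 2*x) cos(x/2) is -4*x*sin(x/2) + 6*sin(x/2) - 8*cos(x/2); evaluating from 0 to 2*pi: ∫_{0}^{2*pi} (3 - 2*x) cos(x/2) dx = (8) - (-8) = 16.
Summing the pieces and multiplying by (1/(2*pi)) gives a_1 = 4/pi.

4/pi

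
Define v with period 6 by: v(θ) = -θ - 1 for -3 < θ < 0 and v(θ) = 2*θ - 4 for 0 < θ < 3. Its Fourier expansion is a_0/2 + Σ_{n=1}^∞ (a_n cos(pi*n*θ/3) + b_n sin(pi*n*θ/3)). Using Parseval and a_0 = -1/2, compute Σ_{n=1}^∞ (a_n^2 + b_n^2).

39/8

Parseval: a_0^2/2 + Σ_{n≥1} (a_n^2+b_n^2) = 1/3 ∫_{-3}^{3} v(θ)^2 dθ = 5.
Subtract a_0^2/2 = 1/8: Σ (a_n^2+b_n^2) = 39/8.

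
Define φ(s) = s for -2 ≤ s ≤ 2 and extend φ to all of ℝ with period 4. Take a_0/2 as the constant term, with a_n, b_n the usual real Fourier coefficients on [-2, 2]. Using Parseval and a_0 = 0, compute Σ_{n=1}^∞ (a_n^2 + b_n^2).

Parseval: a_0^2/2 + Σ_{n≥1} (a_n^2+b_n^2) = 1/2 ∫_{-2}^{2} φ(s)^2 ds = 8/3.
Subtract a_0^2/2 = 0: Σ (a_n^2+b_n^2) = 8/3.

8/3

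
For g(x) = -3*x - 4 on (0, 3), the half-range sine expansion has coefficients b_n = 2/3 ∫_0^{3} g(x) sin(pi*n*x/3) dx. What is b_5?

-34/(5*pi)

b_5 = 2/3 ∫_0^{3} (-3*x - 4) sin(5*pi*x/3) dx.
Integrating by parts (boundary term plus one more integral), an antiderivative of (-3*x - 4) sin(5*pi*x/3) is 9*x*cos(5*pi*x/3)/(5*pi) - 27*sin(5*pi*x/3)/(25*pi**2) + 12*cos(5*pi*x/3)/(5*pi); evaluating from 0 to 3: ∫_{0}^{3} (-3*x - 4) sin(5*pi*x/3) dx = (-39/(5*pi)) - (12/(5*pi)) = -51/(5*pi).
Hence b_5 = (2/3)·(-51/(5*pi)) = -34/(5*pi).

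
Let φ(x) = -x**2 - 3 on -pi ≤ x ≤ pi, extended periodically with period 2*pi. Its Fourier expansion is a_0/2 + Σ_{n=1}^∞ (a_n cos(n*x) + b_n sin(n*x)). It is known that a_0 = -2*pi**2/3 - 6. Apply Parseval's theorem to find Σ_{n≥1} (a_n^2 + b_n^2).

Parseval: a_0^2/2 + Σ_{n≥1} (a_n^2+b_n^2) = 1/pi ∫_{-pi}^{pi} φ(x)^2 dx = 18 + 2*pi**4/5 + 4*pi**2.
Subtract a_0^2/2 = 2*(9 + pi**2)**2/9: Σ (a_n^2+b_n^2) = 8*pi**4/45.

8*pi**4/45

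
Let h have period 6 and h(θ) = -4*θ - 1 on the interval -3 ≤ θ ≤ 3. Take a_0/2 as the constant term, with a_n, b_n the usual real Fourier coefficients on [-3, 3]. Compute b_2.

b_2 = 1/3 ∫_{-3}^{3} h(θ) sin(2*pi*θ/3) dθ.
Integrating by parts (boundary term plus one more integral), an antiderivative of (-4*θ - 1) sin(2*pi*θ/3) is 6*θ*cos(2*pi*θ/3)/pi - 9*sin(2*pi*θ/3)/pi**2 + 3*cos(2*pi*θ/3)/(2*pi); evaluating from -3 to 3: ∫_{-3}^{3} (-4*θ - 1) sin(2*pi*θ/3) dθ = (39/(2*pi)) - (-33/(2*pi)) = 36/pi.
Hence b_2 = (1/3)·(36/pi) = 12/pi.

12/pi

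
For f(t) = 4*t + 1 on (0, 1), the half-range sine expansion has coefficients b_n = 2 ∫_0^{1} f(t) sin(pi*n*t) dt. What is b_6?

b_6 = 2 ∫_0^{1} (4*t + 1) sin(6*pi*t) dt.
Integrating by parts (boundary term plus one more integral), an antiderivative of (4*t + 1) sin(6*pi*t) is -2*t*cos(6*pi*t)/(3*pi) + sin(6*pi*t)/(9*pi**2) - cos(6*pi*t)/(6*pi); evaluating from 0 to 1: ∫_{0}^{1} (4*t + 1) sin(6*pi*t) dt = (-5/(6*pi)) - (-1/(6*pi)) = -2/(3*pi).
Hence b_6 = 2·(-2/(3*pi)) = -4/(3*pi).

-4/(3*pi)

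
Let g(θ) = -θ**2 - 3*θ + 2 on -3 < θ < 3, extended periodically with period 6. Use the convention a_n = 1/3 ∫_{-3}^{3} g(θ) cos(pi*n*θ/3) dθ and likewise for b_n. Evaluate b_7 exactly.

-18/(7*pi)

b_7 = 1/3 ∫_{-3}^{3} g(θ) sin(7*pi*θ/3) dθ.
Integrating by parts twice (tabular method), an antiderivative of (-θ**2 - 3*θ + 2) sin(7*pi*θ/3) is 3*θ**2*cos(7*pi*θ/3)/(7*pi) - 18*θ*sin(7*pi*θ/3)/(49*pi**2) + 9*θ*cos(7*pi*θ/3)/(7*pi) - 27*sin(7*pi*θ/3)/(49*pi**2) - 6*cos(7*pi*θ/3)/(7*pi) - 54*cos(7*pi*θ/3)/(343*pi**3); evaluating from -3 to 3: ∫_{-3}^{3} (-θ**2 - 3*θ + 2) sin(7*pi*θ/3) dθ = (6*(9 - 392*pi**2)/(343*pi**3)) - (6*(9 + 49*pi**2)/(343*pi**3)) = -54/(7*pi).
Hence b_7 = (1/3)·(-54/(7*pi)) = -18/(7*pi).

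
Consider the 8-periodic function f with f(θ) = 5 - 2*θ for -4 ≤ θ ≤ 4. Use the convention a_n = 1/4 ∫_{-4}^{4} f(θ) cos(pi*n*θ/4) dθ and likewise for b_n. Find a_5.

0

a_5 = 1/4 ∫_{-4}^{4} f(θ) cos(5*pi*θ/4) dθ.
Integrating by parts (boundary term plus one more integral), an antiderivative of (5 - 2*θ) cos(5*pi*θ/4) is -8*θ*sin(5*pi*θ/4)/(5*pi) + 4*sin(5*pi*θ/4)/pi - 32*cos(5*pi*θ/4)/(25*pi**2); evaluating from -4 to 4: ∫_{-4}^{4} (5 - 2*θ) cos(5*pi*θ/4) dθ = (32/(25*pi**2)) - (32/(25*pi**2)) = 0.
Hence a_5 = (1/4)·(0) = 0.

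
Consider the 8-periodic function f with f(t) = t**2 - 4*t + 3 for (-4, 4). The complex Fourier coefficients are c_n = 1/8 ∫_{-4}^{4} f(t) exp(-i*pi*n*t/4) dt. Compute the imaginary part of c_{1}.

Since f is real-valued, Im(c_{1}) = -1/8 ∫_{-4}^{4} f(t) sin(pi*t/4) dt = -b_{1}/2.
Integrating by parts twice (tabular method), an antiderivative of (t**2 - 4*t + 3) sin(pi*t/4) is -4*t**2*cos(pi*t/4)/pi + 32*t*sin(pi*t/4)/pi**2 + 16*t*cos(pi*t/4)/pi - 64*sin(pi*t/4)/pi**2 - 12*cos(pi*t/4)/pi + 128*cos(pi*t/4)/pi**3; evaluating from -4 to 4: ∫_{-4}^{4} (t**2 - 4*t + 3) sin(pi*t/4) dt = (-128/pi**3 + 12/pi) - (-128/pi**3 + 140/pi) = -128/pi.
Hence Im(c_{1}) = (-1/8)·(-128/pi) = 16/pi.

16/pi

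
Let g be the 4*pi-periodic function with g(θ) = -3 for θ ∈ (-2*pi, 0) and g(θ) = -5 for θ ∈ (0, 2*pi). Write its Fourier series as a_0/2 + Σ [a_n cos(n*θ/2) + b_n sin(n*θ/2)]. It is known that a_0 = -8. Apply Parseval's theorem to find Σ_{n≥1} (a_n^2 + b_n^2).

2

Parseval: a_0^2/2 + Σ_{n≥1} (a_n^2+b_n^2) = (1/(2*pi)) ∫_{-2*pi}^{2*pi} g(θ)^2 dθ = 34.
Subtract a_0^2/2 = 32: Σ (a_n^2+b_n^2) = 2.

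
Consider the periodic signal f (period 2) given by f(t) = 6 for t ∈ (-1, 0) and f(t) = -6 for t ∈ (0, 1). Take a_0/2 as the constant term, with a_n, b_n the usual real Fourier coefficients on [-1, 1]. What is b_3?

b_3 = ∫_{-1}^{1} f(t) sin(3*pi*t) dt.
f is odd and sin(3*pi*t) is odd, so the integrand is even and b_3 = 2 ∫_0^{1} f(t) sin(3*pi*t) dt.
Directly, an antiderivative of (-6) sin(3*pi*t) is 2*cos(3*pi*t)/pi; evaluating from 0 to 1: ∫_{0}^{1} (-6) sin(3*pi*t) dt = (-2/pi) - (2/pi) = -4/pi.
Hence b_3 = 2·(-4/pi) = -8/pi.

-8/pi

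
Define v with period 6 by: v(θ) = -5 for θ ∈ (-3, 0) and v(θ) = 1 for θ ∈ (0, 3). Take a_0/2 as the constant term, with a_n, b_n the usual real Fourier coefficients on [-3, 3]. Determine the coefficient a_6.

0

a_6 = 1/3 ∫_{-3}^{3} v(θ) cos(2*pi*θ) dθ.
Split the integral at the breakpoints.
Directly, an antiderivative of (-5) cos(2*pi*θ) is -5*sin(2*pi*θ)/(2*pi); evaluating from -3 to 0: ∫_{-3}^{0} (-5) cos(2*pi*θ) dθ = (0) - (0) = 0.
Directly, an antiderivative of (1) cos(2*pi*θ) is sin(2*pi*θ)/(2*pi); evaluating from 0 to 3: ∫_{0}^{3} (1) cos(2*pi*θ) dθ = (0) - (0) = 0.
Summing the pieces and multiplying by (1/3) gives a_6 = 0.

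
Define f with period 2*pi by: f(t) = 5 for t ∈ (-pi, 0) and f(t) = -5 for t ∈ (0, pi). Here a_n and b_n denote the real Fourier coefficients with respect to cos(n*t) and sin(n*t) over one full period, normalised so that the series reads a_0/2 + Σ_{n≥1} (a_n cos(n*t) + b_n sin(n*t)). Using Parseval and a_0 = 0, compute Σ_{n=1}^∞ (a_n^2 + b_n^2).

Parseval: a_0^2/2 + Σ_{n≥1} (a_n^2+b_n^2) = 1/pi ∫_{-pi}^{pi} f(t)^2 dt = 50.
Subtract a_0^2/2 = 0: Σ (a_n^2+b_n^2) = 50.

50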